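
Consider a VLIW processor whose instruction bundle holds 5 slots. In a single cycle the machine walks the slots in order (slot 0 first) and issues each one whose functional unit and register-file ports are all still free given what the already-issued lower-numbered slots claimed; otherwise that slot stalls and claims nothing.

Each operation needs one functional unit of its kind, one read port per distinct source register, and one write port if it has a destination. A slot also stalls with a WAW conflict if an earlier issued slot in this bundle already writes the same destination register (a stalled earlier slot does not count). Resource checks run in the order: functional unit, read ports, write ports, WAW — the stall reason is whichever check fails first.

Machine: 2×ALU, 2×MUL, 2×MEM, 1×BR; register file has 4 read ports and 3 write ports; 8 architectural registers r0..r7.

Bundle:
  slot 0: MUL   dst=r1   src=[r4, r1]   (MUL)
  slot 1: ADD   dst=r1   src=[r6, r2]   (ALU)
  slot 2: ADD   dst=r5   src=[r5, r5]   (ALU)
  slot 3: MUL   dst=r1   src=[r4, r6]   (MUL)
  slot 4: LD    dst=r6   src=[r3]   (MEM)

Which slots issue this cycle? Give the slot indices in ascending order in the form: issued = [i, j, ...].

issued = [0, 2, 4]

  0. MUL→r1 ⇒ go  {2A/1Mu/2Ld/1B | 2r 2w}
  1. ALU→r1 ⇒ no(WAW)  {2A/1Mu/2Ld/1B | 2r 2w}
  2. ALU→r5 ⇒ go  {1A/1Mu/2Ld/1B | 1r 1w}
  3. MUL→r1 ⇒ no(RD_PORT)  {1A/1Mu/2Ld/1B | 1r 1w}
  4. MEM→r6 ⇒ go  {1A/1Mu/1Ld/1B | 0r 0w}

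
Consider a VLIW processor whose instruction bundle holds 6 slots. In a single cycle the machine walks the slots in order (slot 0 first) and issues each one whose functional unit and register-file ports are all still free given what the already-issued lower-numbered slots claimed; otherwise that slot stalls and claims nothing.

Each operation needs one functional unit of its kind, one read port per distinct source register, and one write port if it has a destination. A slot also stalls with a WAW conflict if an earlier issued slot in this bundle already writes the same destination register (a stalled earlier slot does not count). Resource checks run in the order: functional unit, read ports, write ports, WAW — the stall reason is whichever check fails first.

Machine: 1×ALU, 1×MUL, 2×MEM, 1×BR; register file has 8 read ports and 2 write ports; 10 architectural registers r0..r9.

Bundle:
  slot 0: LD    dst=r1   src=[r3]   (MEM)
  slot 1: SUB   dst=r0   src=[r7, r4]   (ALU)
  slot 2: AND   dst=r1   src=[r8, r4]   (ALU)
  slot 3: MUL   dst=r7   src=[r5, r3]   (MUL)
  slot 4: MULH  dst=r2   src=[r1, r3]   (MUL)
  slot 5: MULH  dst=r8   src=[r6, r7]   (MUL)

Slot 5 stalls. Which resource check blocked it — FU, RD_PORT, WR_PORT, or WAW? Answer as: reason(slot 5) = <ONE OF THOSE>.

slot 0 (MEM): ISSUE — free A1,Mu1,Ld1,B1 rp7 wp1
slot 1 (ALU): ISSUE — free A0,Mu1,Ld1,B1 rp5 wp0
slot 2 (ALU): stall FU — free A0,Mu1,Ld1,B1 rp5 wp0
slot 3 (MUL): stall WR_PORT — free A0,Mu1,Ld1,B1 rp5 wp0
slot 4 (MUL): stall WR_PORT — free A0,Mu1,Ld1,B1 rp5 wp0
slot 5 (MUL): stall WR_PORT — free A0,Mu1,Ld1,B1 rp5 wp0

reason(slot 5) = WR_PORT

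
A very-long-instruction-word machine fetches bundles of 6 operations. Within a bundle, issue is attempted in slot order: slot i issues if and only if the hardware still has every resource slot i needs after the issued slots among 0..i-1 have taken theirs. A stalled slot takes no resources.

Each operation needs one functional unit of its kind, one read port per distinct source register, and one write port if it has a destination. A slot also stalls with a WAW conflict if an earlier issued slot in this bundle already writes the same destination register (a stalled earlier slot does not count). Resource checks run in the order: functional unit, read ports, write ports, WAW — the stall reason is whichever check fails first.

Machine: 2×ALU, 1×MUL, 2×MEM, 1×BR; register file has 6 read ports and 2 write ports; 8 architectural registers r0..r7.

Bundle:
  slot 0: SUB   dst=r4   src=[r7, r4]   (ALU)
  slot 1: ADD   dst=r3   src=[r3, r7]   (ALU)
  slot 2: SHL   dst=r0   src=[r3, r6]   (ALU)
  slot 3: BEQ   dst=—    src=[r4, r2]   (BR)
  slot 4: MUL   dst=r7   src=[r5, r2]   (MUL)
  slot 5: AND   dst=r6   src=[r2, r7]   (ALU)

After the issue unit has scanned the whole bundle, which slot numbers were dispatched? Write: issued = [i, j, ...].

[0] ALU needs rd=2 wr=1: ok; after: ALU=1 MUL=1 MEM=2 BR=1, R=4, W=1
[1] ALU needs rd=2 wr=1: ok; after: ALU=0 MUL=1 MEM=2 BR=1, R=2, W=0
[2] ALU needs rd=2 wr=1: FU; after: ALU=0 MUL=1 MEM=2 BR=1, R=2, W=0
[3] BR needs rd=2 wr=0: ok; after: ALU=0 MUL=1 MEM=2 BR=0, R=0, W=0
[4] MUL needs rd=2 wr=1: RD_PORT; after: ALU=0 MUL=1 MEM=2 BR=0, R=0, W=0
[5] ALU needs rd=2 wr=1: FU; after: ALU=0 MUL=1 MEM=2 BR=0, R=0, W=0

issued = [0, 1, 3]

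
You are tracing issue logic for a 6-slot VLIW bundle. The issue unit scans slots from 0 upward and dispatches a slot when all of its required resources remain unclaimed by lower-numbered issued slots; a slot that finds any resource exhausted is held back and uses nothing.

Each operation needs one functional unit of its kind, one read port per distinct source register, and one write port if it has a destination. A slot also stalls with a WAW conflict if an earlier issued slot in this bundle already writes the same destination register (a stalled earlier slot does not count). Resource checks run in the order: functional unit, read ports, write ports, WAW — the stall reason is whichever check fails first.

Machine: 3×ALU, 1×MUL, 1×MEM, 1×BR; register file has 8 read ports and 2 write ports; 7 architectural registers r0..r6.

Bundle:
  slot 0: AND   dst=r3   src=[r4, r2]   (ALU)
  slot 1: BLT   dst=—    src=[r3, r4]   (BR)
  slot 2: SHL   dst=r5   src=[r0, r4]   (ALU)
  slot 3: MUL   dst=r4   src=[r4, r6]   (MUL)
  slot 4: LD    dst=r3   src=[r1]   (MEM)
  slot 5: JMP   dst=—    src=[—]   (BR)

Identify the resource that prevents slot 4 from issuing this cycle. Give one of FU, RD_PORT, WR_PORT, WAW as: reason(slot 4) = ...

[0] ALU needs rd=2 wr=1: ok; after: ALU=2 MUL=1 MEM=1 BR=1, R=6, W=1
[1] BR needs rd=2 wr=0: ok; after: ALU=2 MUL=1 MEM=1 BR=0, R=4, W=1
[2] ALU needs rd=2 wr=1: ok; after: ALU=1 MUL=1 MEM=1 BR=0, R=2, W=0
[3] MUL needs rd=2 wr=1: WR_PORT; after: ALU=1 MUL=1 MEM=1 BR=0, R=2, W=0
[4] MEM needs rd=1 wr=1: WR_PORT; after: ALU=1 MUL=1 MEM=1 BR=0, R=2, W=0
[5] BR needs rd=0 wr=0: FU; after: ALU=1 MUL=1 MEM=1 BR=0, R=2, W=0

reason(slot 4) = WR_PORT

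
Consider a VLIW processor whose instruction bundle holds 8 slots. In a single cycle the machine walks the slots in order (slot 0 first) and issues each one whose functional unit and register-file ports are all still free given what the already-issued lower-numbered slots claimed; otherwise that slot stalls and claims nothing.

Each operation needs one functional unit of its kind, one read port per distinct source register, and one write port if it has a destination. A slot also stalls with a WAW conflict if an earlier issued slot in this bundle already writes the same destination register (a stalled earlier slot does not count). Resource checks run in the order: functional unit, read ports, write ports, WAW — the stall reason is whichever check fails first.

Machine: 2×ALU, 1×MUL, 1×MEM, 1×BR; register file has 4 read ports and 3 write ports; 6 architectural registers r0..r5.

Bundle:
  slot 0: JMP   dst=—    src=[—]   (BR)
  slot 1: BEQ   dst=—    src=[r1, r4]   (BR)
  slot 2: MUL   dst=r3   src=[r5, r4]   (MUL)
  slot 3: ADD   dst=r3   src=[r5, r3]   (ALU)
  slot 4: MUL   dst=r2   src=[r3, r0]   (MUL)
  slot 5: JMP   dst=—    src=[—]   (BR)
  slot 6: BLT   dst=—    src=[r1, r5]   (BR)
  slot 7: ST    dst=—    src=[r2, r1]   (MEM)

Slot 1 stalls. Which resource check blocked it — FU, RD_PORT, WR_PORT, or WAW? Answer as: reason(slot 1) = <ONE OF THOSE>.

#0 BR src=- dispatched  <A:2 Mu:1 Ld:1 B:0 rd:4 wr:3>
#1 BR src=r1,r4 held:FU  <A:2 Mu:1 Ld:1 B:0 rd:4 wr:3>
#2 MUL src=r5,r4 dispatched  <A:2 Mu:0 Ld:1 B:0 rd:2 wr:2>
#3 ALU src=r5,r3 held:WAW  <A:2 Mu:0 Ld:1 B:0 rd:2 wr:2>
#4 MUL src=r3,r0 held:FU  <A:2 Mu:0 Ld:1 B:0 rd:2 wr:2>
#5 BR src=- held:FU  <A:2 Mu:0 Ld:1 B:0 rd:2 wr:2>
#6 BR src=r1,r5 held:FU  <A:2 Mu:0 Ld:1 B:0 rd:2 wr:2>
#7 MEM src=r2,r1 dispatched  <A:2 Mu:0 Ld:0 B:0 rd:0 wr:2>

reason(slot 1) = FU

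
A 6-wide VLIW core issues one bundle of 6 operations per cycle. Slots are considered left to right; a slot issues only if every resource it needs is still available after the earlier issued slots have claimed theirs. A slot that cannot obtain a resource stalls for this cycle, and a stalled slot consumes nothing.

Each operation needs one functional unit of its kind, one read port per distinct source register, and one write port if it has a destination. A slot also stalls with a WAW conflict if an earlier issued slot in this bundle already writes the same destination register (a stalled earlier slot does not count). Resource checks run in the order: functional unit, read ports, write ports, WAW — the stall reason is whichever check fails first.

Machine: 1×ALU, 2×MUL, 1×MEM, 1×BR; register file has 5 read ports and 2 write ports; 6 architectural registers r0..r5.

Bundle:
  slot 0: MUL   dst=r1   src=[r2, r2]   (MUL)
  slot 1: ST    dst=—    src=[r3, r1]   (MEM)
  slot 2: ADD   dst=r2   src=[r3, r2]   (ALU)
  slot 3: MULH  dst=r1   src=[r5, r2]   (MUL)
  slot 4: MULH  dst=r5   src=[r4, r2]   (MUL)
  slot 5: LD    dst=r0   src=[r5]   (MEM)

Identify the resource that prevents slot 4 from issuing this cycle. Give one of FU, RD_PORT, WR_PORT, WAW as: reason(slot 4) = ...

#0 MUL src=r2,r2 dispatched  <A:1 Mu:1 Ld:1 B:1 rd:4 wr:1>
#1 MEM src=r3,r1 dispatched  <A:1 Mu:1 Ld:0 B:1 rd:2 wr:1>
#2 ALU src=r3,r2 dispatched  <A:0 Mu:1 Ld:0 B:1 rd:0 wr:0>
#3 MUL src=r5,r2 held:RD_PORT  <A:0 Mu:1 Ld:0 B:1 rd:0 wr:0>
#4 MUL src=r4,r2 held:RD_PORT  <A:0 Mu:1 Ld:0 B:1 rd:0 wr:0>
#5 MEM src=r5 held:FU  <A:0 Mu:1 Ld:0 B:1 rd:0 wr:0>

reason(slot 4) = RD_PORT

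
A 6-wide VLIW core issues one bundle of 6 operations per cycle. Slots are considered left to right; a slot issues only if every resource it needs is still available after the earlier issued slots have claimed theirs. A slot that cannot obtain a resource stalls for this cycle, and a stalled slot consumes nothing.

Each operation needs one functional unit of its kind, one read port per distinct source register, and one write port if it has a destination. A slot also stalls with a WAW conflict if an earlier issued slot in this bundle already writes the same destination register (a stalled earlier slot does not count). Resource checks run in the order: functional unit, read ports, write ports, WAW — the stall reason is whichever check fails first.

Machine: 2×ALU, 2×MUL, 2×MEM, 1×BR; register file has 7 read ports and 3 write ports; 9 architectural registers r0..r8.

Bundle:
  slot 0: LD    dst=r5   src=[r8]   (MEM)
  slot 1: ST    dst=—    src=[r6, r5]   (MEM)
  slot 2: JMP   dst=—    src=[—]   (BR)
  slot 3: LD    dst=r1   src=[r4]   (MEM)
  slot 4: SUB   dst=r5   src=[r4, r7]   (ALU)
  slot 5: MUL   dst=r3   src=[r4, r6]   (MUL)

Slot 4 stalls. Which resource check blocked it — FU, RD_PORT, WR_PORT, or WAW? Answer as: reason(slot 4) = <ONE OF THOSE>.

  0. MEM→r5 ⇒ go  {2A/2Mu/1Ld/1B | 6r 2w}
  1. MEM ⇒ go  {2A/2Mu/0Ld/1B | 4r 2w}
  2. BR ⇒ go  {2A/2Mu/0Ld/0B | 4r 2w}
  3. MEM→r1 ⇒ no(FU)  {2A/2Mu/0Ld/0B | 4r 2w}
  4. ALU→r5 ⇒ no(WAW)  {2A/2Mu/0Ld/0B | 4r 2w}
  5. MUL→r3 ⇒ go  {2A/1Mu/0Ld/0B | 2r 1w}

reason(slot 4) = WAW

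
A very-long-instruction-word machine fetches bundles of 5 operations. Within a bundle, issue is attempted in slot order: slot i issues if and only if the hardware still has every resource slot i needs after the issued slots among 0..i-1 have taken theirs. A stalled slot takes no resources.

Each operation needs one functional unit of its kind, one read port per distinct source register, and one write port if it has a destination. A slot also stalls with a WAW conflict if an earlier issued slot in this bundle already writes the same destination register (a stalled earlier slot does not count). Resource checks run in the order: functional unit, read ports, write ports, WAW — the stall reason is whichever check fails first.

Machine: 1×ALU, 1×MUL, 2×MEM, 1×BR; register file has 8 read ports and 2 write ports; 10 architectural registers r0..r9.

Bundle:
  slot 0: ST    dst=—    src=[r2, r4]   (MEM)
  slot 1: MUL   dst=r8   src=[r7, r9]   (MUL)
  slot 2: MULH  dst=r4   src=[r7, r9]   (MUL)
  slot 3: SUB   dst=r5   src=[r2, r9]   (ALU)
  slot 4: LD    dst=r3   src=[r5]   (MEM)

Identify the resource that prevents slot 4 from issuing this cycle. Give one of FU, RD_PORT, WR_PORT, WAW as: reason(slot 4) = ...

slot 0 (MEM): ISSUE — free A1,Mu1,Ld1,B1 rp6 wp2
slot 1 (MUL): ISSUE — free A1,Mu0,Ld1,B1 rp4 wp1
slot 2 (MUL): stall FU — free A1,Mu0,Ld1,B1 rp4 wp1
slot 3 (ALU): ISSUE — free A0,Mu0,Ld1,B1 rp2 wp0
slot 4 (MEM): stall WR_PORT — free A0,Mu0,Ld1,B1 rp2 wp0

reason(slot 4) = WR_PORT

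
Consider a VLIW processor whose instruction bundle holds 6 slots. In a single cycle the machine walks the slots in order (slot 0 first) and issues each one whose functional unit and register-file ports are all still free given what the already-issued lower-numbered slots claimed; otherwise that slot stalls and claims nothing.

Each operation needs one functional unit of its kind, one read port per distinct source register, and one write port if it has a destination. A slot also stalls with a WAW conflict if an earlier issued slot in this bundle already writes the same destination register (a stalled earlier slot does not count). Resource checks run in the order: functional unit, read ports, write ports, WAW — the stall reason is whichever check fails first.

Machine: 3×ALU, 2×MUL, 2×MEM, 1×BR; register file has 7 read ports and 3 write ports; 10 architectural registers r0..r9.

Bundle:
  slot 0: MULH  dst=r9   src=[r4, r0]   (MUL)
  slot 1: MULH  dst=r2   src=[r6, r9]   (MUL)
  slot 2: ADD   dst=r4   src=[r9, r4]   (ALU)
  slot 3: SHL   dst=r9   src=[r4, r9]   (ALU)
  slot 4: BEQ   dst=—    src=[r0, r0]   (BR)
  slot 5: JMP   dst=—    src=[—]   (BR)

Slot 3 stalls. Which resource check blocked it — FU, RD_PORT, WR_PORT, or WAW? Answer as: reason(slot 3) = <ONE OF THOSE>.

reason(slot 3) = RD_PORT

(0) want 1×MUL +2rd +1wr — yes → AL3|MU1|ME2|BR1|rd5|wr2
(1) want 1×MUL +2rd +1wr — yes → AL3|MU0|ME2|BR1|rd3|wr1
(2) want 1×ALU +2rd +1wr — yes → AL2|MU0|ME2|BR1|rd1|wr0
(3) want 1×ALU +2rd +1wr — RD_PORT → AL2|MU0|ME2|BR1|rd1|wr0
(4) want 1×BR +1rd +0wr — yes → AL2|MU0|ME2|BR0|rd0|wr0
(5) want 1×BR +0rd +0wr — FU → AL2|MU0|ME2|BR0|rd0|wr0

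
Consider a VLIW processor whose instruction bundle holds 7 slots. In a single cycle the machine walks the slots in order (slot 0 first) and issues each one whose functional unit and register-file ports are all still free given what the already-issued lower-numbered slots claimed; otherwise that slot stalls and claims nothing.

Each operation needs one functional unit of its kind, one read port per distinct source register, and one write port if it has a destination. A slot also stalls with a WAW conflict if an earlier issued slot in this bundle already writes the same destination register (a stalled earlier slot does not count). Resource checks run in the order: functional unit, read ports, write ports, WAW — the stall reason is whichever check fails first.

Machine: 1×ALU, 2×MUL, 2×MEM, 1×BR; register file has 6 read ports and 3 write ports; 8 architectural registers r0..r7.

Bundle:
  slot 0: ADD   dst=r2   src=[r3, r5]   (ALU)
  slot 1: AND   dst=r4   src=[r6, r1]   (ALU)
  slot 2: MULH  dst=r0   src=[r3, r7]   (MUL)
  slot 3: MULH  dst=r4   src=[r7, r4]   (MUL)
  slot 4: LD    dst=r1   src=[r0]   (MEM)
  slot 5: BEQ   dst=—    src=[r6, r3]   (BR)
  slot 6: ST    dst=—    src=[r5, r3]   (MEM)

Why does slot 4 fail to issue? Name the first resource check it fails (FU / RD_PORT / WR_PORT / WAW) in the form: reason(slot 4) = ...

reason(slot 4) = RD_PORT

slot 0 (ALU): ISSUE — free A0,Mu2,Ld2,B1 rp4 wp2
slot 1 (ALU): stall FU — free A0,Mu2,Ld2,B1 rp4 wp2
slot 2 (MUL): ISSUE — free A0,Mu1,Ld2,B1 rp2 wp1
slot 3 (MUL): ISSUE — free A0,Mu0,Ld2,B1 rp0 wp0
slot 4 (MEM): stall RD_PORT — free A0,Mu0,Ld2,B1 rp0 wp0
slot 5 (BR): stall RD_PORT — free A0,Mu0,Ld2,B1 rp0 wp0
slot 6 (MEM): stall RD_PORT — free A0,Mu0,Ld2,B1 rp0 wp0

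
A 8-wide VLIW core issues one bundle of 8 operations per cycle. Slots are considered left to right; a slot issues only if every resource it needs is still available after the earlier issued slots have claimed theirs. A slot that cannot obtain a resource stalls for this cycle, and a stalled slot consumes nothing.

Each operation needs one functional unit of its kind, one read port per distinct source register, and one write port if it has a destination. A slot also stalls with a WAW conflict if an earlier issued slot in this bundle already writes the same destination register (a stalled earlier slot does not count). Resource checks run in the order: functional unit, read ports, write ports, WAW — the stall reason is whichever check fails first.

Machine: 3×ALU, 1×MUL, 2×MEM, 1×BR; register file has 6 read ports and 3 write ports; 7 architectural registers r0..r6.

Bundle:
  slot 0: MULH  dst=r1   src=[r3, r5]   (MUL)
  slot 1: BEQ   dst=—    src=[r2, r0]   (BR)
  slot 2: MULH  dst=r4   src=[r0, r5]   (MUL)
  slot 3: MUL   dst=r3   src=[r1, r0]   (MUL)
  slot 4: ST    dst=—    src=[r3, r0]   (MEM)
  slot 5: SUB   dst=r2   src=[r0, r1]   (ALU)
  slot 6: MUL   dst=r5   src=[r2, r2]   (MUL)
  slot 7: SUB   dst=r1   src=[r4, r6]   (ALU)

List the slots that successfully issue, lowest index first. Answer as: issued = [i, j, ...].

#0 MUL src=r3,r5 dispatched  <A:3 Mu:0 Ld:2 B:1 rd:4 wr:2>
#1 BR src=r2,r0 dispatched  <A:3 Mu:0 Ld:2 B:0 rd:2 wr:2>
#2 MUL src=r0,r5 held:FU  <A:3 Mu:0 Ld:2 B:0 rd:2 wr:2>
#3 MUL src=r1,r0 held:FU  <A:3 Mu:0 Ld:2 B:0 rd:2 wr:2>
#4 MEM src=r3,r0 dispatched  <A:3 Mu:0 Ld:1 B:0 rd:0 wr:2>
#5 ALU src=r0,r1 held:RD_PORT  <A:3 Mu:0 Ld:1 B:0 rd:0 wr:2>
#6 MUL src=r2,r2 held:FU  <A:3 Mu:0 Ld:1 B:0 rd:0 wr:2>
#7 ALU src=r4,r6 held:RD_PORT  <A:3 Mu:0 Ld:1 B:0 rd:0 wr:2>

issued = [0, 1, 4]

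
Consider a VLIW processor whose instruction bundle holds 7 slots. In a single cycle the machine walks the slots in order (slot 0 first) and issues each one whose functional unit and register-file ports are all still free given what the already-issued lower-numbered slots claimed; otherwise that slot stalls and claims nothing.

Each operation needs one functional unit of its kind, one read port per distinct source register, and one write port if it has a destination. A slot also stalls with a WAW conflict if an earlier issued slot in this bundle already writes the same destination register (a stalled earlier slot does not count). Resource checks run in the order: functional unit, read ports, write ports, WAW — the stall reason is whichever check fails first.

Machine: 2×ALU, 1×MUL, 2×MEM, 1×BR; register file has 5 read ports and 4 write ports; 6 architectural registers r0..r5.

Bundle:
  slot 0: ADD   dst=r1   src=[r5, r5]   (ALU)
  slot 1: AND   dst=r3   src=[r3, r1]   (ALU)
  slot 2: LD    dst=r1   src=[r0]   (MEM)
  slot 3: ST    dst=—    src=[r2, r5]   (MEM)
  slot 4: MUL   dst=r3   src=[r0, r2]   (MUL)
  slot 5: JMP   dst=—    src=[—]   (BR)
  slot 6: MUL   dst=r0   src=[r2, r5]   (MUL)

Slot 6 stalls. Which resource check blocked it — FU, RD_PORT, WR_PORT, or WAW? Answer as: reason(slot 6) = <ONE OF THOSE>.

#0 ALU src=r5,r5 dispatched  <A:1 Mu:1 Ld:2 B:1 rd:4 wr:3>
#1 ALU src=r3,r1 dispatched  <A:0 Mu:1 Ld:2 B:1 rd:2 wr:2>
#2 MEM src=r0 held:WAW  <A:0 Mu:1 Ld:2 B:1 rd:2 wr:2>
#3 MEM src=r2,r5 dispatched  <A:0 Mu:1 Ld:1 B:1 rd:0 wr:2>
#4 MUL src=r0,r2 held:RD_PORT  <A:0 Mu:1 Ld:1 B:1 rd:0 wr:2>
#5 BR src=- dispatched  <A:0 Mu:1 Ld:1 B:0 rd:0 wr:2>
#6 MUL src=r2,r5 held:RD_PORT  <A:0 Mu:1 Ld:1 B:0 rd:0 wr:2>

reason(slot 6) = RD_PORT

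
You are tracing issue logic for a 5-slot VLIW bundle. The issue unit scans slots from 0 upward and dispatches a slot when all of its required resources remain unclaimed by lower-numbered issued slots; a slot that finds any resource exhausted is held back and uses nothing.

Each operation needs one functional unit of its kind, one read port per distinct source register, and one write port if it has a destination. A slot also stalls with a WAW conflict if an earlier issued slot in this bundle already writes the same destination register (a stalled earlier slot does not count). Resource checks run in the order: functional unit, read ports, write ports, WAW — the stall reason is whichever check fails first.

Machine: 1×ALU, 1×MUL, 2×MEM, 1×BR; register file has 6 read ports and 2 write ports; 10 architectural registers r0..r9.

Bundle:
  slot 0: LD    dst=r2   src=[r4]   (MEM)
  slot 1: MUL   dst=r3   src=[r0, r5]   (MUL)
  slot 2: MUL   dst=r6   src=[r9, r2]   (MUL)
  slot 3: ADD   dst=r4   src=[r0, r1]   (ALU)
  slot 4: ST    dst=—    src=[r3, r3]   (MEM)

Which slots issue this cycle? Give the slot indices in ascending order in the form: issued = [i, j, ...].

#0 MEM src=r4 dispatched  <A:1 Mu:1 Ld:1 B:1 rd:5 wr:1>
#1 MUL src=r0,r5 dispatched  <A:1 Mu:0 Ld:1 B:1 rd:3 wr:0>
#2 MUL src=r9,r2 held:FU  <A:1 Mu:0 Ld:1 B:1 rd:3 wr:0>
#3 ALU src=r0,r1 held:WR_PORT  <A:1 Mu:0 Ld:1 B:1 rd:3 wr:0>
#4 MEM src=r3,r3 dispatched  <A:1 Mu:0 Ld:0 B:1 rd:2 wr:0>

issued = [0, 1, 4]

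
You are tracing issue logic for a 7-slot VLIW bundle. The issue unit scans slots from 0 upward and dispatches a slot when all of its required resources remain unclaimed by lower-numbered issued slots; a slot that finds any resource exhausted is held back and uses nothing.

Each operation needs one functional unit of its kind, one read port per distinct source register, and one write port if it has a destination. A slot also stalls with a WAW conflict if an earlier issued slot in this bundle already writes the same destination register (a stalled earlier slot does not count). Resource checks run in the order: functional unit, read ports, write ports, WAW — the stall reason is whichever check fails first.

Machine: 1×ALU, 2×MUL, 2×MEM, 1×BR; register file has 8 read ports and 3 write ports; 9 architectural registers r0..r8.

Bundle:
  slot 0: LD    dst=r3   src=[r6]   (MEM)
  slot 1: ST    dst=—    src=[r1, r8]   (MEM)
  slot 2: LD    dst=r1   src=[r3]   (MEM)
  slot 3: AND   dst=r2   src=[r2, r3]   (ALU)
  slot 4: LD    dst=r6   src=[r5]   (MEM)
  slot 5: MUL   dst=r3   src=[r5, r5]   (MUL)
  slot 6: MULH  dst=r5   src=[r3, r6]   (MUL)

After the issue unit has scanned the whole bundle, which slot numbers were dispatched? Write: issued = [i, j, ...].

issued = [0, 1, 3, 6]

[0] MEM needs rd=1 wr=1: ok; after: ALU=1 MUL=2 MEM=1 BR=1, R=7, W=2
[1] MEM needs rd=2 wr=0: ok; after: ALU=1 MUL=2 MEM=0 BR=1, R=5, W=2
[2] MEM needs rd=1 wr=1: FU; after: ALU=1 MUL=2 MEM=0 BR=1, R=5, W=2
[3] ALU needs rd=2 wr=1: ok; after: ALU=0 MUL=2 MEM=0 BR=1, R=3, W=1
[4] MEM needs rd=1 wr=1: FU; after: ALU=0 MUL=2 MEM=0 BR=1, R=3, W=1
[5] MUL needs rd=1 wr=1: WAW; after: ALU=0 MUL=2 MEM=0 BR=1, R=3, W=1
[6] MUL needs rd=2 wr=1: ok; after: ALU=0 MUL=1 MEM=0 BR=1, R=1, W=0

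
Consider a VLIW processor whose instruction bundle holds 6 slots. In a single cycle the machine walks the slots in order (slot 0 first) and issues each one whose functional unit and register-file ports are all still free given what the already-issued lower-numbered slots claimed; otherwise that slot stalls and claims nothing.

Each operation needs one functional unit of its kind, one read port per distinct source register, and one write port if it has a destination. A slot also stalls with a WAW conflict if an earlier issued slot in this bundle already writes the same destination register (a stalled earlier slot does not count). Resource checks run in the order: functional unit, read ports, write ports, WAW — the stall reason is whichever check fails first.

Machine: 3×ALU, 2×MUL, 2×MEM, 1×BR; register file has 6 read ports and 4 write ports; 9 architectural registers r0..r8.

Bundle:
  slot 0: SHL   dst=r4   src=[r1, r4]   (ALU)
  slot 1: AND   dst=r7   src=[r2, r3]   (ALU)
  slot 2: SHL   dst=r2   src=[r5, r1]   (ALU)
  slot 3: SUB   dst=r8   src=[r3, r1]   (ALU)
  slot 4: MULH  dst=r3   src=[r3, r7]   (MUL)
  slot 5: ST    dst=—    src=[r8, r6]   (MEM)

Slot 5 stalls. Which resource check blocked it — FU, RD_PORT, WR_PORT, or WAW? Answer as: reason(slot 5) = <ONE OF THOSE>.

#0 ALU src=r1,r4 dispatched  <A:2 Mu:2 Ld:2 B:1 rd:4 wr:3>
#1 ALU src=r2,r3 dispatched  <A:1 Mu:2 Ld:2 B:1 rd:2 wr:2>
#2 ALU src=r5,r1 dispatched  <A:0 Mu:2 Ld:2 B:1 rd:0 wr:1>
#3 ALU src=r3,r1 held:FU  <A:0 Mu:2 Ld:2 B:1 rd:0 wr:1>
#4 MUL src=r3,r7 held:RD_PORT  <A:0 Mu:2 Ld:2 B:1 rd:0 wr:1>
#5 MEM src=r8,r6 held:RD_PORT  <A:0 Mu:2 Ld:2 B:1 rd:0 wr:1>

reason(slot 5) = RD_PORT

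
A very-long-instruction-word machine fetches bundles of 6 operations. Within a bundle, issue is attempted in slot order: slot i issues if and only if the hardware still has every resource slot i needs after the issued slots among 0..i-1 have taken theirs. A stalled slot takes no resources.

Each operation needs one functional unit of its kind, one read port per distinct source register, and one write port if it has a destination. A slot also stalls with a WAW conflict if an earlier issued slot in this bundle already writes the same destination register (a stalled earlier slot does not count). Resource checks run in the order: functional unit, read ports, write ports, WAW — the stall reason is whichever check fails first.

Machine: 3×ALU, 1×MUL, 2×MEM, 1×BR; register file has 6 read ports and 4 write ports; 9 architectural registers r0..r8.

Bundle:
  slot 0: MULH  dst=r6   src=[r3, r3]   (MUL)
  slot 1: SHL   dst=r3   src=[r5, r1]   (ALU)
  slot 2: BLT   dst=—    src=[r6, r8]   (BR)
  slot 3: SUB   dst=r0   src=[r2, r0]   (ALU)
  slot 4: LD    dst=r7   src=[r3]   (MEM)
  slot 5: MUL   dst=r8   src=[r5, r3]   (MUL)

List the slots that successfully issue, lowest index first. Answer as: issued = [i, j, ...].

[0] MUL needs rd=1 wr=1: ok; after: ALU=3 MUL=0 MEM=2 BR=1, R=5, W=3
[1] ALU needs rd=2 wr=1: ok; after: ALU=2 MUL=0 MEM=2 BR=1, R=3, W=2
[2] BR needs rd=2 wr=0: ok; after: ALU=2 MUL=0 MEM=2 BR=0, R=1, W=2
[3] ALU needs rd=2 wr=1: RD_PORT; after: ALU=2 MUL=0 MEM=2 BR=0, R=1, W=2
[4] MEM needs rd=1 wr=1: ok; after: ALU=2 MUL=0 MEM=1 BR=0, R=0, W=1
[5] MUL needs rd=2 wr=1: FU; after: ALU=2 MUL=0 MEM=1 BR=0, R=0, W=1

issued = [0, 1, 2, 4]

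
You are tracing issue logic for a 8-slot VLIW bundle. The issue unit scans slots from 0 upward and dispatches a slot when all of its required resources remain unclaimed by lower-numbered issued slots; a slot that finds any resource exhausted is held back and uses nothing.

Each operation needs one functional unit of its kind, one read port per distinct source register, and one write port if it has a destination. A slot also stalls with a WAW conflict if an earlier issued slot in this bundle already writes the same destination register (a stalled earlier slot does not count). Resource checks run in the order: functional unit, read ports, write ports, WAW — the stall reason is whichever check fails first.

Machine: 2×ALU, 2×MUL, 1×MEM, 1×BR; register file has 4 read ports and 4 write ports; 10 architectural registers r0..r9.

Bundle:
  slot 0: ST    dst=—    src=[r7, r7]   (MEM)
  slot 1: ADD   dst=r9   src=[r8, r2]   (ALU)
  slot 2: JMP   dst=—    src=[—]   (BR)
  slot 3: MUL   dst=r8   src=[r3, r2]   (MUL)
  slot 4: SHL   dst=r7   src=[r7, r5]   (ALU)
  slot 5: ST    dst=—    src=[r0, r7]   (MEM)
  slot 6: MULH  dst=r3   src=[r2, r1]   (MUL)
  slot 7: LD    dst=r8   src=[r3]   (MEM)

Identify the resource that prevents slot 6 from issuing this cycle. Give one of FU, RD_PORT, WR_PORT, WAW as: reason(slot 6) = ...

#0 MEM src=r7,r7 dispatched  <A:2 Mu:2 Ld:0 B:1 rd:3 wr:4>
#1 ALU src=r8,r2 dispatched  <A:1 Mu:2 Ld:0 B:1 rd:1 wr:3>
#2 BR src=- dispatched  <A:1 Mu:2 Ld:0 B:0 rd:1 wr:3>
#3 MUL src=r3,r2 held:RD_PORT  <A:1 Mu:2 Ld:0 B:0 rd:1 wr:3>
#4 ALU src=r7,r5 held:RD_PORT  <A:1 Mu:2 Ld:0 B:0 rd:1 wr:3>
#5 MEM src=r0,r7 held:FU  <A:1 Mu:2 Ld:0 B:0 rd:1 wr:3>
#6 MUL src=r2,r1 held:RD_PORT  <A:1 Mu:2 Ld:0 B:0 rd:1 wr:3>
#7 MEM src=r3 held:FU  <A:1 Mu:2 Ld:0 B:0 rd:1 wr:3>

reason(slot 6) = RD_PORT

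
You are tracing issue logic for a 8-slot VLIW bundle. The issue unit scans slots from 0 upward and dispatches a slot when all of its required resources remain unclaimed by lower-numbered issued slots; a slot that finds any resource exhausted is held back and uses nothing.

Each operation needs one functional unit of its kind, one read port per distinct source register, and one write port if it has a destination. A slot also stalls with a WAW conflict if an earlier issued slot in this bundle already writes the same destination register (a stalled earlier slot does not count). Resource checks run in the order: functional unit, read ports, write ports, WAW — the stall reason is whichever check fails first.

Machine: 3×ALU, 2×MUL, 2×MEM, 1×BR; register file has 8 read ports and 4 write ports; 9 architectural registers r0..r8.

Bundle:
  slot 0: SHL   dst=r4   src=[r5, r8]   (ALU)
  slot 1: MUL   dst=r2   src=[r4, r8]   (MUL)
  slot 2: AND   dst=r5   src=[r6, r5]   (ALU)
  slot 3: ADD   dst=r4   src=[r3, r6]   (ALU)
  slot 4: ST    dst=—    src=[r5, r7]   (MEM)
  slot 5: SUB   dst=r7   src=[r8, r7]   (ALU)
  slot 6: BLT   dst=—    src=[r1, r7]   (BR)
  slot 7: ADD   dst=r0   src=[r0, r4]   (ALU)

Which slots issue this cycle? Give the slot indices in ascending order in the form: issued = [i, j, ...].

issued = [0, 1, 2, 4]

slot 0 (ALU): ISSUE — free A2,Mu2,Ld2,B1 rp6 wp3
slot 1 (MUL): ISSUE — free A2,Mu1,Ld2,B1 rp4 wp2
slot 2 (ALU): ISSUE — free A1,Mu1,Ld2,B1 rp2 wp1
slot 3 (ALU): stall WAW — free A1,Mu1,Ld2,B1 rp2 wp1
slot 4 (MEM): ISSUE — free A1,Mu1,Ld1,B1 rp0 wp1
slot 5 (ALU): stall RD_PORT — free A1,Mu1,Ld1,B1 rp0 wp1
slot 6 (BR): stall RD_PORT — free A1,Mu1,Ld1,B1 rp0 wp1
slot 7 (ALU): stall RD_PORT — free A1,Mu1,Ld1,B1 rp0 wp1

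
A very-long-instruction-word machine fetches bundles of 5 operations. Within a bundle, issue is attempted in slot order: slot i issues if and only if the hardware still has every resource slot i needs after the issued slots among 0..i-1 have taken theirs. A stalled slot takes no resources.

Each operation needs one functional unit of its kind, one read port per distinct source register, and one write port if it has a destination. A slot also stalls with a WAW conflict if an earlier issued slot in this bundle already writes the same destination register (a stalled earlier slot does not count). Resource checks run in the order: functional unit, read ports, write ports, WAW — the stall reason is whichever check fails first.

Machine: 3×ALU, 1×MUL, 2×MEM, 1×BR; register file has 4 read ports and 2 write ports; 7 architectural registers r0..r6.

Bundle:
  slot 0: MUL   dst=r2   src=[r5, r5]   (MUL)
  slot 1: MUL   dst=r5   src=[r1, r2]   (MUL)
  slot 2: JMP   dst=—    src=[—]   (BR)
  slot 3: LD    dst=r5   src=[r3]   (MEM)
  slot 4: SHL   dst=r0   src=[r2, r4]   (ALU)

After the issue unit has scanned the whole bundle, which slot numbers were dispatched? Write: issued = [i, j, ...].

[0] MUL needs rd=1 wr=1: ok; after: ALU=3 MUL=0 MEM=2 BR=1, R=3, W=1
[1] MUL needs rd=2 wr=1: FU; after: ALU=3 MUL=0 MEM=2 BR=1, R=3, W=1
[2] BR needs rd=0 wr=0: ok; after: ALU=3 MUL=0 MEM=2 BR=0, R=3, W=1
[3] MEM needs rd=1 wr=1: ok; after: ALU=3 MUL=0 MEM=1 BR=0, R=2, W=0
[4] ALU needs rd=2 wr=1: WR_PORT; after: ALU=3 MUL=0 MEM=1 BR=0, R=2, W=0

issued = [0, 2, 3]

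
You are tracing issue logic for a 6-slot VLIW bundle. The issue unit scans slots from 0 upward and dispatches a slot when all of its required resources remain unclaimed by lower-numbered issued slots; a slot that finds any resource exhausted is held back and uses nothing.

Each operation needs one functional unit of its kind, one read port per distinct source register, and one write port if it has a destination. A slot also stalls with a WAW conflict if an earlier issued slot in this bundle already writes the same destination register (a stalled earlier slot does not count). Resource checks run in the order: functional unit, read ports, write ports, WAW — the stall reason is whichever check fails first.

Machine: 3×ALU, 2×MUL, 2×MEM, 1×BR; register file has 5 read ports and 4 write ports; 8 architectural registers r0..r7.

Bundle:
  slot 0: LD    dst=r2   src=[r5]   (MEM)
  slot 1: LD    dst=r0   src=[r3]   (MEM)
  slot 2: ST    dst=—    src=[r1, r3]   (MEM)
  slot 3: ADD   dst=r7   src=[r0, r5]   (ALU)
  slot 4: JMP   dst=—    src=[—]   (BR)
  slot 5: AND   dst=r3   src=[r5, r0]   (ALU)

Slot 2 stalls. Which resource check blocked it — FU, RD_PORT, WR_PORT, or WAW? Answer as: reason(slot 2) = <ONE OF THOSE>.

(0) want 1×MEM +1rd +1wr — yes → AL3|MU2|ME1|BR1|rd4|wr3
(1) want 1×MEM +1rd +1wr — yes → AL3|MU2|ME0|BR1|rd3|wr2
(2) want 1×MEM +2rd +0wr — FU → AL3|MU2|ME0|BR1|rd3|wr2
(3) want 1×ALU +2rd +1wr — yes → AL2|MU2|ME0|BR1|rd1|wr1
(4) want 1×BR +0rd +0wr — yes → AL2|MU2|ME0|BR0|rd1|wr1
(5) want 1×ALU +2rd +1wr — RD_PORT → AL2|MU2|ME0|BR0|rd1|wr1

reason(slot 2) = FU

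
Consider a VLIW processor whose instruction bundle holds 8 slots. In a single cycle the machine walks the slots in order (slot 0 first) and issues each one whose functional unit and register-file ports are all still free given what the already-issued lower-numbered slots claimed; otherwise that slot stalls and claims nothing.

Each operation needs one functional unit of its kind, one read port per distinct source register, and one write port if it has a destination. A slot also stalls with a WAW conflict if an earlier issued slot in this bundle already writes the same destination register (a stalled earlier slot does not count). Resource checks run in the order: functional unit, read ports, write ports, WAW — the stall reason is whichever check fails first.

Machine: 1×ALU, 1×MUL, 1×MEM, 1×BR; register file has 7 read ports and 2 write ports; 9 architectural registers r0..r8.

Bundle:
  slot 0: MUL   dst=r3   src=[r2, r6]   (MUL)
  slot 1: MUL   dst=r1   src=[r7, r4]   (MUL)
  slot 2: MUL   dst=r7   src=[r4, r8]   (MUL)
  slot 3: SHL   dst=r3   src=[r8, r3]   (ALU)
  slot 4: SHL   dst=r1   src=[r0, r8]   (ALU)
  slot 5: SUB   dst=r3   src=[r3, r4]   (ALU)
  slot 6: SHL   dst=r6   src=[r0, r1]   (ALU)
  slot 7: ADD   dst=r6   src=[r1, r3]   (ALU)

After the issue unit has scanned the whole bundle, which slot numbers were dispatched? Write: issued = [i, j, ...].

#0 MUL src=r2,r6 dispatched  <A:1 Mu:0 Ld:1 B:1 rd:5 wr:1>
#1 MUL src=r7,r4 held:FU  <A:1 Mu:0 Ld:1 B:1 rd:5 wr:1>
#2 MUL src=r4,r8 held:FU  <A:1 Mu:0 Ld:1 B:1 rd:5 wr:1>
#3 ALU src=r8,r3 held:WAW  <A:1 Mu:0 Ld:1 B:1 rd:5 wr:1>
#4 ALU src=r0,r8 dispatched  <A:0 Mu:0 Ld:1 B:1 rd:3 wr:0>
#5 ALU src=r3,r4 held:FU  <A:0 Mu:0 Ld:1 B:1 rd:3 wr:0>
#6 ALU src=r0,r1 held:FU  <A:0 Mu:0 Ld:1 B:1 rd:3 wr:0>
#7 ALU src=r1,r3 held:FU  <A:0 Mu:0 Ld:1 B:1 rd:3 wr:0>

issued = [0, 4]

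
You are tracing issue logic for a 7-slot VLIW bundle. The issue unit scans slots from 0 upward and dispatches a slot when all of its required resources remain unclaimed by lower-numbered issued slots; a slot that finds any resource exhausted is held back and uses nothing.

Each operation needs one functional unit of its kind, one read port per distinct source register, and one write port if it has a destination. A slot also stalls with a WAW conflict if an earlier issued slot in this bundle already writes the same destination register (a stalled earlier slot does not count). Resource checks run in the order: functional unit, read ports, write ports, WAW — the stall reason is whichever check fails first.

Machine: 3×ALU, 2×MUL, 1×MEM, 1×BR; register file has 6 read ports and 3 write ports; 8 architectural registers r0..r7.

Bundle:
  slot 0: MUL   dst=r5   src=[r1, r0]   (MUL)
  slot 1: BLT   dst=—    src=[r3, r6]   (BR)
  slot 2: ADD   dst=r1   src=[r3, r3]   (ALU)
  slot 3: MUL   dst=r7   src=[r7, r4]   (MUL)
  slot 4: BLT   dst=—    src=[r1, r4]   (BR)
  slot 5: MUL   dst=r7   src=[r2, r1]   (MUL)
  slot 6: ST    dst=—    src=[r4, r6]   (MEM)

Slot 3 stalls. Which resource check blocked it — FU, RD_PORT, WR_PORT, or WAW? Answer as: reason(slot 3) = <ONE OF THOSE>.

slot 0 (MUL): ISSUE — free A3,Mu1,Ld1,B1 rp4 wp2
slot 1 (BR): ISSUE — free A3,Mu1,Ld1,B0 rp2 wp2
slot 2 (ALU): ISSUE — free A2,Mu1,Ld1,B0 rp1 wp1
slot 3 (MUL): stall RD_PORT — free A2,Mu1,Ld1,B0 rp1 wp1
slot 4 (BR): stall FU — free A2,Mu1,Ld1,B0 rp1 wp1
slot 5 (MUL): stall RD_PORT — free A2,Mu1,Ld1,B0 rp1 wp1
slot 6 (MEM): stall RD_PORT — free A2,Mu1,Ld1,B0 rp1 wp1

reason(slot 3) = RD_PORT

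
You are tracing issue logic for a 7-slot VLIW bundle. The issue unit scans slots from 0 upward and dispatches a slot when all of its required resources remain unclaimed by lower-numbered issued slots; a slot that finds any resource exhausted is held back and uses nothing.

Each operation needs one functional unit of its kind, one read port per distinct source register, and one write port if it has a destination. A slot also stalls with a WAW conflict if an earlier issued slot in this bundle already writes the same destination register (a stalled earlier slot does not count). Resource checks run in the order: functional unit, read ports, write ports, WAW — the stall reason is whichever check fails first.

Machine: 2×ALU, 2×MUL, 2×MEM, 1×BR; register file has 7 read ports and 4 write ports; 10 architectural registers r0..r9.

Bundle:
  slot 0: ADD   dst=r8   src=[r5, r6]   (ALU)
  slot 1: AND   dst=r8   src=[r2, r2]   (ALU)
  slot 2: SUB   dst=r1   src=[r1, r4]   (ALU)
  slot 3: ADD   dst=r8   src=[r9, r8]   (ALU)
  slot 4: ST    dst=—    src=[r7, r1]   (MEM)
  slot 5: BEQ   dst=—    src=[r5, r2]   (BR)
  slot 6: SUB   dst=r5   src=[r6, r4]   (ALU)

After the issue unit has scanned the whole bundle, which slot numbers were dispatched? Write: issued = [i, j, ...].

[0] ALU needs rd=2 wr=1: ok; after: ALU=1 MUL=2 MEM=2 BR=1, R=5, W=3
[1] ALU needs rd=1 wr=1: WAW; after: ALU=1 MUL=2 MEM=2 BR=1, R=5, W=3
[2] ALU needs rd=2 wr=1: ok; after: ALU=0 MUL=2 MEM=2 BR=1, R=3, W=2
[3] ALU needs rd=2 wr=1: FU; after: ALU=0 MUL=2 MEM=2 BR=1, R=3, W=2
[4] MEM needs rd=2 wr=0: ok; after: ALU=0 MUL=2 MEM=1 BR=1, R=1, W=2
[5] BR needs rd=2 wr=0: RD_PORT; after: ALU=0 MUL=2 MEM=1 BR=1, R=1, W=2
[6] ALU needs rd=2 wr=1: FU; after: ALU=0 MUL=2 MEM=1 BR=1, R=1, W=2

issued = [0, 2, 4]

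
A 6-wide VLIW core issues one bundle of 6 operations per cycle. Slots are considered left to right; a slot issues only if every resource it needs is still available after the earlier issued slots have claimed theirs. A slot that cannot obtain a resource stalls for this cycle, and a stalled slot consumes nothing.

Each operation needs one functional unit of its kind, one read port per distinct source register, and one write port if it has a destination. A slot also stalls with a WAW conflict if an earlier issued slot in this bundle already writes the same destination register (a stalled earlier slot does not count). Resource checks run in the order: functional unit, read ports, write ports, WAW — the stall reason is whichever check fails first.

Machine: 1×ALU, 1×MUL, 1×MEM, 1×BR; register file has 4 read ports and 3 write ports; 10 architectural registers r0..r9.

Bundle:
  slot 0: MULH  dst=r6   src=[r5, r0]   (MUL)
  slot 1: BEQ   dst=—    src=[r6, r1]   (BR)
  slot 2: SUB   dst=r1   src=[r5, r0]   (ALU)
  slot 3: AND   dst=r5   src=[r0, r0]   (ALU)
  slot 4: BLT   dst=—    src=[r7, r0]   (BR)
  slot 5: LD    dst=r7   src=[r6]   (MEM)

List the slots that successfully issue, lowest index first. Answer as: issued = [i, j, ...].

issued = [0, 1]

(0) want 1×MUL +2rd +1wr — yes → AL1|MU0|ME1|BR1|rd2|wr2
(1) want 1×BR +2rd +0wr — yes → AL1|MU0|ME1|BR0|rd0|wr2
(2) want 1×ALU +2rd +1wr — RD_PORT → AL1|MU0|ME1|BR0|rd0|wr2
(3) want 1×ALU +1rd +1wr — RD_PORT → AL1|MU0|ME1|BR0|rd0|wr2
(4) want 1×BR +2rd +0wr — FU → AL1|MU0|ME1|BR0|rd0|wr2
(5) want 1×MEM +1rd +1wr — RD_PORT → AL1|MU0|ME1|BR0|rd0|wr2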